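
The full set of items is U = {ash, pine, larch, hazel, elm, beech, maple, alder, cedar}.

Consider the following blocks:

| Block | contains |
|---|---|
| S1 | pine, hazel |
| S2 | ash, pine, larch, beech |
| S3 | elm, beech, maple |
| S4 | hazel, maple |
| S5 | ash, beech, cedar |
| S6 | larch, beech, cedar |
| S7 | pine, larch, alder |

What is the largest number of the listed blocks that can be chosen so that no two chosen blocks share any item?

S4, S5, S7 are pairwise disjoint (S4={hazel,maple}; S5={ash,beech,cedar}; S7={pine,larch,alder}).
Every remaining block overlaps one of these, and no 4 of the listed blocks are pairwise disjoint, so 3 is the maximum.

3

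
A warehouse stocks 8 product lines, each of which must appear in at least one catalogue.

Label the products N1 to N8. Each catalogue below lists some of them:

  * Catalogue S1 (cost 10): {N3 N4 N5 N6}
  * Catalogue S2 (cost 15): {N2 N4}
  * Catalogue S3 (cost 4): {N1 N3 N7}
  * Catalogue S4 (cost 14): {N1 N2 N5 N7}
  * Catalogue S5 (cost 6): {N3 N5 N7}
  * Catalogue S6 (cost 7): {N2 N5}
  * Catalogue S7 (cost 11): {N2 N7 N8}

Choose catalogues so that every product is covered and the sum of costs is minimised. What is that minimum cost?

25

S1, S3, S7 together cover every product (S1 ∪ S3 ∪ S7 = {N1, N2, N3, N4, N5, N6, N7, N8}); total cost 10 + 4 + 11 = 25.
No covering selection has total cost below 25.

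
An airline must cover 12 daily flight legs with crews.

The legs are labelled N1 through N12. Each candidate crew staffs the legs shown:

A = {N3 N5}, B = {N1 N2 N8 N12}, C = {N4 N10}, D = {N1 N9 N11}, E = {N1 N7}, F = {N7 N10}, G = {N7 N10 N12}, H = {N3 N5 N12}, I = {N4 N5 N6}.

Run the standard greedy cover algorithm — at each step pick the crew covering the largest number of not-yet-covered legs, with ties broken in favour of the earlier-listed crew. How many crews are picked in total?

5

Greedy: pick B (covers 4 new) → pick I (covers 3 new) → pick D (covers 2 new) → pick F (covers 2 new) → pick A (covers 1 new). Total picks: 5.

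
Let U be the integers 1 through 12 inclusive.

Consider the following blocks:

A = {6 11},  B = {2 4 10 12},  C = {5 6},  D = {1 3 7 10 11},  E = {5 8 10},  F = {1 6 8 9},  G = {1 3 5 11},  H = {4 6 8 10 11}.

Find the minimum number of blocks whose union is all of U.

4

B and D and E and F together: B ∪ D ∪ E ∪ F = {1, 2, 3, 4, 5, 6, 7, 8, 9, 10, 11, 12} — every item is covered.
Only D contains 7, so D is forced; the remaining 7 items need at least 3 more blocks (each remaining block adds at most 3) — so at least 4 blocks are needed, and 4 is optimal.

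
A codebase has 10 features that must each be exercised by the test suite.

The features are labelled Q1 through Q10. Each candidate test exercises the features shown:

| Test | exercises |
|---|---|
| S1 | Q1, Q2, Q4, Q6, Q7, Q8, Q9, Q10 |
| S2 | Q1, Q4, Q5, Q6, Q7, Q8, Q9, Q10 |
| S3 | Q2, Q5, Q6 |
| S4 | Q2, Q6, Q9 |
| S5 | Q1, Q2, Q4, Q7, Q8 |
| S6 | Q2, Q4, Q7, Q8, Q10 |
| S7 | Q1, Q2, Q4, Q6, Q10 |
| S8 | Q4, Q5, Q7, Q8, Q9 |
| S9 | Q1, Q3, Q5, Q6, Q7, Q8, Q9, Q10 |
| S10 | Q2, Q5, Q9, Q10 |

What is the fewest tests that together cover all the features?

2

Take {S1, S9}. Their union is {Q1, Q2, Q3, Q4, Q5, Q6, Q7, Q8, Q9, Q10}, which is all 10 features.
No single test has all 10 features (the largest, S1, has 8), so 2 is optimal.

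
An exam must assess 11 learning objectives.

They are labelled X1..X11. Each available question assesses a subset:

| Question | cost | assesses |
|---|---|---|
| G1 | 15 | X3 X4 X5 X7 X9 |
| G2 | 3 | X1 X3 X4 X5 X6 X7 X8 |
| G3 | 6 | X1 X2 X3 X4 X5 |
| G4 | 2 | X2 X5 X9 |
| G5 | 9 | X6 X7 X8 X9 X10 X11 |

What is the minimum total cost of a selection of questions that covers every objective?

14

G2, G4, G5 together cover every objective (G2 ∪ G4 ∪ G5 = {X1, X2, X3, X4, X5, X6, X7, X8, X9, X10, X11}); total cost 3 + 2 + 9 = 14.
No covering selection has total cost below 14.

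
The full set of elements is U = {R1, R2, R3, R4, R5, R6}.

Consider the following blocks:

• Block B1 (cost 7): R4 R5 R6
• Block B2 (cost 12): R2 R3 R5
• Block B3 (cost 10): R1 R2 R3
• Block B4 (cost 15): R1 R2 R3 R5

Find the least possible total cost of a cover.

B1, B3 together cover every element (B1 ∪ B3 = {R1, R2, R3, R4, R5, R6}); total cost 7 + 10 = 17.
No covering selection has total cost below 17.

17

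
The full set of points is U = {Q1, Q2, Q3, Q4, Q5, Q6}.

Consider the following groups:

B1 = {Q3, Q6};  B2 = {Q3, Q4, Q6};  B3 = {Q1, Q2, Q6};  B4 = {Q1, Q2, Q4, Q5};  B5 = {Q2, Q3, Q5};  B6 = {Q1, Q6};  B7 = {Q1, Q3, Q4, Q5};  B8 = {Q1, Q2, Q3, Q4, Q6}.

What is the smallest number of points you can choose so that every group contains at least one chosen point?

The 2 points {Q5, Q6} hit every group.
The groups B1, B4 are pairwise disjoint, so any hitting set needs a separate point for each — at least 2. Hence 2 is optimal.

2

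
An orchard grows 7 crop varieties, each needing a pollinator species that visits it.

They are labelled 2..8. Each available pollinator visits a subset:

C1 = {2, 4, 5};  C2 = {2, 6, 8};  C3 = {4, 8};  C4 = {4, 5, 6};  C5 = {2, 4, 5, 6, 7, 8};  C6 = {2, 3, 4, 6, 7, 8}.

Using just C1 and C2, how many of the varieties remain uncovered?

2

Union of C1, C2 = {2, 4, 5, 6, 8}.
Not covered: 3, 7 — 2 varieties.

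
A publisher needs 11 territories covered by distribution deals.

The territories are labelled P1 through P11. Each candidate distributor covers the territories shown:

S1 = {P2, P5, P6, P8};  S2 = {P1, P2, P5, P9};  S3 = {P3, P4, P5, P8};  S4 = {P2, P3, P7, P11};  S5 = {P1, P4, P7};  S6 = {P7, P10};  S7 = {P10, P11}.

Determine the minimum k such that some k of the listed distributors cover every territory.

5

Take {S1, S2, S3, S6, S7}. Their union is {P1, P2, P3, P4, P5, P6, P7, P8, P9, P10, P11}, which is all 11 territories.
No 4 of the 7 distributors cover everything (all 35 combinations miss at least one territory), so 5 is optimal.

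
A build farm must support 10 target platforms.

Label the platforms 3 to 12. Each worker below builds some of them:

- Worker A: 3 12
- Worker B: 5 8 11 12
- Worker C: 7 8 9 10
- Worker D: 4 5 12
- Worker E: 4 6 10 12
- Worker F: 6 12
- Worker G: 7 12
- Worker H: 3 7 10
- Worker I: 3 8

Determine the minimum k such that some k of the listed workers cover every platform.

A and B and C and E together: A ∪ B ∪ C ∪ E = {3, 4, 5, 6, 7, 8, 9, 10, 11, 12} — every platform is covered.
No 3 of the 9 workers cover everything (all 84 combinations miss at least one platform), so 4 is optimal.

4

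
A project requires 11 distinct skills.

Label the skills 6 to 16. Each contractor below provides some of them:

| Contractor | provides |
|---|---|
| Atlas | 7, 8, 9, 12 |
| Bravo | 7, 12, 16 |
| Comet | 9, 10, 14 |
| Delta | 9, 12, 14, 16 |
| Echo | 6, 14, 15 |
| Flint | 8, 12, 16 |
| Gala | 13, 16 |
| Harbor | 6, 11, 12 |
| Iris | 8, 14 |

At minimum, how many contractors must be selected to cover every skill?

5

Atlas and Comet and Echo and Gala and Harbor together: Atlas ∪ Comet ∪ Echo ∪ Gala ∪ Harbor = {6, 7, 8, 9, 10, 11, 12, 13, 14, 15, 16} — every skill is covered.
No 4 of the 9 contractors cover everything (all 126 combinations miss at least one skill), so 5 is optimal.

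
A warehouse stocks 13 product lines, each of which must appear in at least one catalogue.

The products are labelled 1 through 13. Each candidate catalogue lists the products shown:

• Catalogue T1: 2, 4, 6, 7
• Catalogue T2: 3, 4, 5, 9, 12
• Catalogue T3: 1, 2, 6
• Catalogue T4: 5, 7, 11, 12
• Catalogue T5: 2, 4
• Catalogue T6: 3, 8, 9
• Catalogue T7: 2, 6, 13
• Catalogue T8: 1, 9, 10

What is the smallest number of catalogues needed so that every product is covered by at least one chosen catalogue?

5

T4 and T5 and T6 and T7 and T8 together: T4 ∪ T5 ∪ T6 ∪ T7 ∪ T8 = {1, 2, 3, 4, 5, 6, 7, 8, 9, 10, 11, 12, 13} — every product is covered.
No 4 of the 8 catalogues cover everything (all 70 combinations miss at least one product), so 5 is optimal.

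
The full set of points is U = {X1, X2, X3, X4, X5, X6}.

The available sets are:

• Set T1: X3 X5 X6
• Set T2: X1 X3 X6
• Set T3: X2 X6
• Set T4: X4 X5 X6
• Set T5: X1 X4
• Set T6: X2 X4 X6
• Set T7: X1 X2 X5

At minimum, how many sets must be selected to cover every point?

3

T1 and T5 and T7 together: T1 ∪ T5 ∪ T7 = {X1, X2, X3, X4, X5, X6} — every point is covered.
No 2 of the 7 sets cover everything (all 21 combinations miss at least one point), so 3 is optimal.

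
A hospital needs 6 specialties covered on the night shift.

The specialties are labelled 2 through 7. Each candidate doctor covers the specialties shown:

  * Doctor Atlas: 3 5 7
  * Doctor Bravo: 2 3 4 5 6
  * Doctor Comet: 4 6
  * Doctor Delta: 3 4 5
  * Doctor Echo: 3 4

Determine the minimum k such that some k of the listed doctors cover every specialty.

Take {Atlas, Bravo}. Their union is {2, 3, 4, 5, 6, 7}, which is all 6 specialties.
No single doctor has all 6 specialties (the largest, Bravo, has 5), so 2 is optimal.

2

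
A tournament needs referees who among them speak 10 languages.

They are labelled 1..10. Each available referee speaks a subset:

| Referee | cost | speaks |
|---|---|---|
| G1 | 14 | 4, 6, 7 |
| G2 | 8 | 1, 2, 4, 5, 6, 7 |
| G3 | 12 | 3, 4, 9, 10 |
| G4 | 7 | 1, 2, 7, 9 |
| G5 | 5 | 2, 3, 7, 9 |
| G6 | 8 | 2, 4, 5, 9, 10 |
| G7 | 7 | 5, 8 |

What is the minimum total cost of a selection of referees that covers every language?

G2, G3, G7 together cover every language (G2 ∪ G3 ∪ G7 = {1, 2, 3, 4, 5, 6, 7, 8, 9, 10}); total cost 8 + 12 + 7 = 27.
The greedy pick G5, G2, G7, G6 costs 28; no covering selection beats 27.

27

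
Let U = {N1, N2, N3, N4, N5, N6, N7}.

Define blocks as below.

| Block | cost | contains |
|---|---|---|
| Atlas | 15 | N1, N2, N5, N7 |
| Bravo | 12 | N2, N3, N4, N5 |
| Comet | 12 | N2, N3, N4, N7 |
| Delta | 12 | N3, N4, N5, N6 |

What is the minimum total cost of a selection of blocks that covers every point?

Atlas, Delta together cover every point (Atlas ∪ Delta = {N1, N2, N3, N4, N5, N6, N7}); total cost 15 + 12 = 27.
The greedy pick Bravo, Atlas, Delta costs 39; no covering selection beats 27.

27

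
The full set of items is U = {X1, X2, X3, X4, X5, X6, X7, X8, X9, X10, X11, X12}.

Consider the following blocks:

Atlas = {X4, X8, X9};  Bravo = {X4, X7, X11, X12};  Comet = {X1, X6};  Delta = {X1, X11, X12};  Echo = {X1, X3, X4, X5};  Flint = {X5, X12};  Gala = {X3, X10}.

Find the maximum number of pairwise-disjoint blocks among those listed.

Atlas, Comet, Flint, Gala are pairwise disjoint (Atlas={X4,X8,X9}; Comet={X1,X6}; Flint={X5,X12}; Gala={X3,X10}).
Every remaining block overlaps one of these, and no 5 of the listed blocks are pairwise disjoint, so 4 is the maximum.

4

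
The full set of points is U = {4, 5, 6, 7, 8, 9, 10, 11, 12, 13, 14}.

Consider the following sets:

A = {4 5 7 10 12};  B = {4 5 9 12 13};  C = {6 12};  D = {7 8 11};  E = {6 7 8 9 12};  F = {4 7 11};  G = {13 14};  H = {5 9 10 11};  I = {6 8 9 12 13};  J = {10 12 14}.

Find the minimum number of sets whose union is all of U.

Take {B, D, E, J}. Their union is {4, 5, 6, 7, 8, 9, 10, 11, 12, 13, 14}, which is all 11 points.
No 3 of the 10 sets cover everything (all 120 combinations miss at least one point), so 4 is optimal.

4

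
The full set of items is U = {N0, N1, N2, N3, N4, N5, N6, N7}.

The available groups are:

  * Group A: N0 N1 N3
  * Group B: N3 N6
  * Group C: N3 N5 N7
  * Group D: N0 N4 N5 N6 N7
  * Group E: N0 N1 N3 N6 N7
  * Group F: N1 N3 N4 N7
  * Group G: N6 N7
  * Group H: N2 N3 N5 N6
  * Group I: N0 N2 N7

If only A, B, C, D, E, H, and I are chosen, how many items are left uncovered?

Union of A, B, C, D, E, H, I = {N0, N1, N2, N3, N4, N5, N6, N7} — that's every item, so 0 are uncovered.

0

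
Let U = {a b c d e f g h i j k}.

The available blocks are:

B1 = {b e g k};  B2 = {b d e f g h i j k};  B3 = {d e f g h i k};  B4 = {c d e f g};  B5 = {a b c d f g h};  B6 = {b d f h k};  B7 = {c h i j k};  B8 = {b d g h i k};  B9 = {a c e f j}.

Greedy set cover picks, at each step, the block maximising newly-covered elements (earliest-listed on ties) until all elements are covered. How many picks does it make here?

Greedy: pick B2 (covers 9 new) → pick B5 (covers 2 new). Total picks: 2.

2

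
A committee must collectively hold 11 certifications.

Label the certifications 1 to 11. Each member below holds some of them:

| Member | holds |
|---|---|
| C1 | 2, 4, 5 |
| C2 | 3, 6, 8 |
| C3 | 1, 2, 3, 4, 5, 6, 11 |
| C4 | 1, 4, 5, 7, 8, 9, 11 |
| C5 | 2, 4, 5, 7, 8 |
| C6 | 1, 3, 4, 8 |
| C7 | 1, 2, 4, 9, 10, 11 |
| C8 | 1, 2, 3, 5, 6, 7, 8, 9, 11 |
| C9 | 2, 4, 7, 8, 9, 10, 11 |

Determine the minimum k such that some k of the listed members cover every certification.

Take {C3, C9}. Their union is {1, 2, 3, 4, 5, 6, 7, 8, 9, 10, 11}, which is all 11 certifications.
No single member has all 11 certifications (the largest, C8, has 9), so 2 is optimal.

2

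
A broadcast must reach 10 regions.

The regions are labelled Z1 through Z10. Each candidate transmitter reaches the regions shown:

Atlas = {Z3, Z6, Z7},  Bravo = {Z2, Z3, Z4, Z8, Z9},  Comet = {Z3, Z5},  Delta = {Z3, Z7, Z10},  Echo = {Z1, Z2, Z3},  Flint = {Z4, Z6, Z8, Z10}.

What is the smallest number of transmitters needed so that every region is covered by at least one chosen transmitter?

5

Bravo and Comet and Delta and Echo and Flint together: Bravo ∪ Comet ∪ Delta ∪ Echo ∪ Flint = {Z1, Z2, Z3, Z4, Z5, Z6, Z7, Z8, Z9, Z10} — every region is covered.
No 4 of the 6 transmitters cover everything (all 15 combinations miss at least one region), so 5 is optimal.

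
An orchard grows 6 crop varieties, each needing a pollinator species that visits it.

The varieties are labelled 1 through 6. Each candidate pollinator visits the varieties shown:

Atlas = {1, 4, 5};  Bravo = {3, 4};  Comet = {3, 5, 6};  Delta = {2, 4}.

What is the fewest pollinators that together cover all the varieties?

3

Take {Atlas, Comet, Delta}. Their union is {1, 2, 3, 4, 5, 6}, which is all 6 varieties.
Only Atlas contains 1, so Atlas is forced; the remaining 3 varieties need at least 2 more pollinators (each remaining pollinator adds at most 2) — so at least 3 pollinators are needed, and 3 is optimal.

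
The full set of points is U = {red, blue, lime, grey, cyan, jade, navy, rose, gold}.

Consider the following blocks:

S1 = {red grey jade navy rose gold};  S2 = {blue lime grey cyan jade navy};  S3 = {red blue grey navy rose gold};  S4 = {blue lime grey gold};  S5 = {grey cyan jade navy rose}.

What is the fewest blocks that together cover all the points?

S1 and S2 cover everything between them: the union {red, blue, lime, grey, cyan, jade, navy, rose, gold} is all of U.
No single block has all 9 points (the largest, S1, has 6), so 2 is optimal.

2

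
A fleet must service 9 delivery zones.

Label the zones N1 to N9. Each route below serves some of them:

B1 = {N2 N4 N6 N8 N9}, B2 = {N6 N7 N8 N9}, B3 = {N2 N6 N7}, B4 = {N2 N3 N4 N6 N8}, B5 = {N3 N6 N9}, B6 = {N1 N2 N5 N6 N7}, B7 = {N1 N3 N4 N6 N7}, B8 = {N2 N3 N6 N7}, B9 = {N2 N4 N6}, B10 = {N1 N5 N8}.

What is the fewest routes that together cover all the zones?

B1 and B6 and B8 together: B1 ∪ B6 ∪ B8 = {N1, N2, N3, N4, N5, N6, N7, N8, N9} — every zone is covered.
No 2 of the 10 routes cover everything (all 45 combinations miss at least one zone), so 3 is optimal.

3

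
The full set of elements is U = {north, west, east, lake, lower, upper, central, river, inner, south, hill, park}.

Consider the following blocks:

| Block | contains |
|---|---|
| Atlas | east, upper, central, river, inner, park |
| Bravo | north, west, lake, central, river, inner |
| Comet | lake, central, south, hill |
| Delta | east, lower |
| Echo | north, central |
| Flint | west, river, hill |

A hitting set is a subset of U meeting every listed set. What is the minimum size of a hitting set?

The 3 elements {west, lower, central} hit every block.
The blocks Delta, Echo, Flint are pairwise disjoint, so any hitting set needs a separate element for each — at least 3. Hence 3 is optimal.

3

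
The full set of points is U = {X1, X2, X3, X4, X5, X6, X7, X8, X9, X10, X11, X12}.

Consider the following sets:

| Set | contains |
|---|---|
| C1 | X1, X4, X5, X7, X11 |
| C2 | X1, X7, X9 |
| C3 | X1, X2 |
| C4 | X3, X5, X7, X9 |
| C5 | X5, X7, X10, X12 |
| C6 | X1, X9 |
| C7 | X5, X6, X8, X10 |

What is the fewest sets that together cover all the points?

C1 and C3 and C4 and C5 and C7 together: C1 ∪ C3 ∪ C4 ∪ C5 ∪ C7 = {X1, X2, X3, X4, X5, X6, X7, X8, X9, X10, X11, X12} — every point is covered.
No 4 of the 7 sets cover everything (all 35 combinations miss at least one point), so 5 is optimal.

5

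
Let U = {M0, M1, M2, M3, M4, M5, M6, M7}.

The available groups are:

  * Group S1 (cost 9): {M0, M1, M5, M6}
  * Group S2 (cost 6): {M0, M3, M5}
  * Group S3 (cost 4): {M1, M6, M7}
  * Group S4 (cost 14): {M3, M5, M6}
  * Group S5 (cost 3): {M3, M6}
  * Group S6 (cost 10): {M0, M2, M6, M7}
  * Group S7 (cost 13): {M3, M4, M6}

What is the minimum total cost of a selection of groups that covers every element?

S1, S6, S7 together cover every element (S1 ∪ S6 ∪ S7 = {M0, M1, M2, M3, M4, M5, M6, M7}); total cost 9 + 10 + 13 = 32.
The greedy pick S3, S2, S6, S7 costs 33; no covering selection beats 32.

32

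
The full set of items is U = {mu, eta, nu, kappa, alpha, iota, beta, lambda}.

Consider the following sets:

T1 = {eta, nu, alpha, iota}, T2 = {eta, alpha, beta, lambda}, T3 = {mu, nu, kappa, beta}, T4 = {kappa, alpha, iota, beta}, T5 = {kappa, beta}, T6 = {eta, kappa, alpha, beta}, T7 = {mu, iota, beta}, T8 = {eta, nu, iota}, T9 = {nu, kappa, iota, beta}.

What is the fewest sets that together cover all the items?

3

T2 and T7 and T9 together: T2 ∪ T7 ∪ T9 = {mu, eta, nu, kappa, alpha, iota, beta, lambda} — every item is covered.
Only T2 contains lambda, so T2 is forced; the remaining 4 items need at least 2 more sets (each remaining set adds at most 3) — so at least 3 sets are needed, and 3 is optimal.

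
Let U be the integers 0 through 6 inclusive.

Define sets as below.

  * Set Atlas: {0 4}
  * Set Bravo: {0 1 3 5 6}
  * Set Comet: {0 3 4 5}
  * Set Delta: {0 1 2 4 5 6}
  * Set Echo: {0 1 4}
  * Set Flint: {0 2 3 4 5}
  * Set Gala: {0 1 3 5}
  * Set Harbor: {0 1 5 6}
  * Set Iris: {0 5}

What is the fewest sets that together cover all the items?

2

Take {Bravo, Flint}. Their union is {0, 1, 2, 3, 4, 5, 6}, which is all 7 items.
No single set has all 7 items (the largest, Delta, has 6), so 2 is optimal.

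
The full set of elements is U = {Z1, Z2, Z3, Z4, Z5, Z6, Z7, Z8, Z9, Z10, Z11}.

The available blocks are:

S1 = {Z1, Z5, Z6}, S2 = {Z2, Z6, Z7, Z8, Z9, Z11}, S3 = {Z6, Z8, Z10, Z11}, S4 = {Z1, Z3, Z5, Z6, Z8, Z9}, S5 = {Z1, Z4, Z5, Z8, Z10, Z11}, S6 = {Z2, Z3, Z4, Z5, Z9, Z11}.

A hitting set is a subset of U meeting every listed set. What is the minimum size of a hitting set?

2

H = {Z5, Z8} meets every block (each contains at least one member of H), and |H| = 2.
No single element lies in every block, so at least 2 are needed and 2 is optimal.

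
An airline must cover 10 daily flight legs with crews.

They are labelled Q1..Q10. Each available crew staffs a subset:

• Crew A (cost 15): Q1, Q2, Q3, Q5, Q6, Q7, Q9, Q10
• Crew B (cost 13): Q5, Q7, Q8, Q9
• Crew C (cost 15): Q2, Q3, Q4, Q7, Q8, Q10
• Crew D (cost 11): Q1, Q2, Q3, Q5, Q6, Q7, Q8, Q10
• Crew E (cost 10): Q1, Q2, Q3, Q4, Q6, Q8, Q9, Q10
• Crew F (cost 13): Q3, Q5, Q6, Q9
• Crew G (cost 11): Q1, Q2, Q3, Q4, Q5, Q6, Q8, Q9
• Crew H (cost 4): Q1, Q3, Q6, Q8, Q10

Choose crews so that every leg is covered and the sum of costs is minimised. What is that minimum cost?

21

D, E together cover every leg (D ∪ E = {Q1, Q2, Q3, Q4, Q5, Q6, Q7, Q8, Q9, Q10}); total cost 11 + 10 = 21.
The greedy pick H, G, D costs 26; no covering selection beats 21.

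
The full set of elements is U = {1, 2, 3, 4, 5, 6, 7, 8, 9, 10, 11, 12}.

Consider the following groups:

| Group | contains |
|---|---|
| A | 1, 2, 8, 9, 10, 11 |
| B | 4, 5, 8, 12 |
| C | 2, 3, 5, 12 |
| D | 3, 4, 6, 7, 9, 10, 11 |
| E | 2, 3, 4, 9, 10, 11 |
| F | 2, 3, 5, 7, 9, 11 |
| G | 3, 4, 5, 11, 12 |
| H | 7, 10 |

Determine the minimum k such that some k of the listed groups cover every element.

A, B, and D cover everything between them: the union {1, 2, 3, 4, 5, 6, 7, 8, 9, 10, 11, 12} is all of U.
Only A contains 1, so A is forced; the remaining 6 elements need at least 2 more groups (each remaining group adds at most 4) — so at least 3 groups are needed, and 3 is optimal.

3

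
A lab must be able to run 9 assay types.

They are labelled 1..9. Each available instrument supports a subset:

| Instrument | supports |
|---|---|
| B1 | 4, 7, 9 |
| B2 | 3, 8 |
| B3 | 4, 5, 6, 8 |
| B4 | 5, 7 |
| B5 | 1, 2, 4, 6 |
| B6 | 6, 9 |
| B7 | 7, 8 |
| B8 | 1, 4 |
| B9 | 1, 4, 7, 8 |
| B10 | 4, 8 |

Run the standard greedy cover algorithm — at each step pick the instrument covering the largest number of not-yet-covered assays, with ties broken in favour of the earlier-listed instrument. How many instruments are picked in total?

Greedy: pick B3 (covers 4 new) → pick B1 (covers 2 new) → pick B5 (covers 2 new) → pick B2 (covers 1 new). Total picks: 4.

4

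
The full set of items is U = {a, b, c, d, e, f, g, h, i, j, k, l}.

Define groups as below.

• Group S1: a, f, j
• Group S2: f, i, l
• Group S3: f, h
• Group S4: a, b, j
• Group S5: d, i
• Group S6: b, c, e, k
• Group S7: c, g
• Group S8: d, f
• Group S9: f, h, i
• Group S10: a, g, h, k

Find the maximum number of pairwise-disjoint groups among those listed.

4

S3, S4, S5, S7 are pairwise disjoint (S3={f,h}; S4={a,b,j}; S5={d,i}; S7={c,g}).
Every remaining group overlaps one of these, and no 5 of the listed groups are pairwise disjoint, so 4 is the maximum.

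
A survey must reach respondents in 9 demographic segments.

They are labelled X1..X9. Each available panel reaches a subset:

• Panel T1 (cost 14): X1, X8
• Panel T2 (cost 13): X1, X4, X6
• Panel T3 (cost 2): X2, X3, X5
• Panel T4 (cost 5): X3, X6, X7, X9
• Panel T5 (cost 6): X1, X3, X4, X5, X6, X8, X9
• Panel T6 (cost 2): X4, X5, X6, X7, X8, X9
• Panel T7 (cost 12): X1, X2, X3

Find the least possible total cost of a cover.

10

T3, T5, T6 together cover every segment (T3 ∪ T5 ∪ T6 = {X1, X2, X3, X4, X5, X6, X7, X8, X9}); total cost 2 + 6 + 2 = 10.
No covering selection has total cost below 10.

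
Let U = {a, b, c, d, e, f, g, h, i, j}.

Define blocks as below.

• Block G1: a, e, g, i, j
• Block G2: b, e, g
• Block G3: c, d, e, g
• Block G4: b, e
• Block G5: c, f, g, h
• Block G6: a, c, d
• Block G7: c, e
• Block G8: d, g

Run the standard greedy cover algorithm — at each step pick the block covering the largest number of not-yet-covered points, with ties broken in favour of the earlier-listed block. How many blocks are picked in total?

4

Greedy: pick G1 (covers 5 new) → pick G5 (covers 3 new) → pick G2 (covers 1 new) → pick G3 (covers 1 new). Total picks: 4.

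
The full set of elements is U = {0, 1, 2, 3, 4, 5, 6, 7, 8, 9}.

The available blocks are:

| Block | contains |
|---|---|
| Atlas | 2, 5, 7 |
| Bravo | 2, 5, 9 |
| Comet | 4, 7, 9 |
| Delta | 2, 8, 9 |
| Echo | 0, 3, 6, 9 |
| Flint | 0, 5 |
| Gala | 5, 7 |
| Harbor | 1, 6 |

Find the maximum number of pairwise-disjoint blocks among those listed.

3

Delta, Flint, Harbor are pairwise disjoint (Delta={2,8,9}; Flint={0,5}; Harbor={1,6}).
Every remaining block overlaps one of these, and no 4 of the listed blocks are pairwise disjoint, so 3 is the maximum.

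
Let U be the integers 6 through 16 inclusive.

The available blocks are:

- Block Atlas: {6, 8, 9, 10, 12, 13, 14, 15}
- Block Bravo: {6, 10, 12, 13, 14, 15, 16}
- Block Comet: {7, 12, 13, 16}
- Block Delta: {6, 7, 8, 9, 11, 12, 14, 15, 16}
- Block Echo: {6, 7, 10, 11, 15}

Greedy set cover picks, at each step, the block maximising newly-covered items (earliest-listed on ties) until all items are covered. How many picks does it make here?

2

Greedy: pick Delta (covers 9 new) → pick Atlas (covers 2 new). Total picks: 2.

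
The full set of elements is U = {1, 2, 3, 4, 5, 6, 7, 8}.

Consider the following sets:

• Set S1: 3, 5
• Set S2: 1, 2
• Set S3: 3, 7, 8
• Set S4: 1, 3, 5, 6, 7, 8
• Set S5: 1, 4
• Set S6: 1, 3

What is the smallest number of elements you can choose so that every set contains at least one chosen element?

Take H = {1, 3}. Each listed set contains at least one of these, so H is a hitting set of size 2.
The sets S2, S3 are pairwise disjoint, so any hitting set needs a separate element for each — at least 2. Hence 2 is optimal.

2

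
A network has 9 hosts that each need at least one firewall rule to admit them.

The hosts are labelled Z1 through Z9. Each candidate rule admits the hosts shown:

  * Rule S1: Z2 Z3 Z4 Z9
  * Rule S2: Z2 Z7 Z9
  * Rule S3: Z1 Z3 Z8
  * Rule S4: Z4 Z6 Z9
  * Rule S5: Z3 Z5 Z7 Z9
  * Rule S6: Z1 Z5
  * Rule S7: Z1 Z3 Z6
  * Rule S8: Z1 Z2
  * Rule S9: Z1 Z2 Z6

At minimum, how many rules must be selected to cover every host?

4

S2 and S3 and S4 and S6 together: S2 ∪ S3 ∪ S4 ∪ S6 = {Z1, Z2, Z3, Z4, Z5, Z6, Z7, Z8, Z9} — every host is covered.
No 3 of the 9 rules cover everything (all 84 combinations miss at least one host), so 4 is optimal.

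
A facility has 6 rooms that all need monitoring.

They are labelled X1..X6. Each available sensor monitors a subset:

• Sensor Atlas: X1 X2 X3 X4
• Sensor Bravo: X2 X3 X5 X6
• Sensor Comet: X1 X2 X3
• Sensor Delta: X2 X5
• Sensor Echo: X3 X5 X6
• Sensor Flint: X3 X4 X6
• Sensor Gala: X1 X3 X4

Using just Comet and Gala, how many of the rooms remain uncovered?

2

Union of Comet, Gala = {X1, X2, X3, X4}.
Not covered: X5, X6 — 2 rooms.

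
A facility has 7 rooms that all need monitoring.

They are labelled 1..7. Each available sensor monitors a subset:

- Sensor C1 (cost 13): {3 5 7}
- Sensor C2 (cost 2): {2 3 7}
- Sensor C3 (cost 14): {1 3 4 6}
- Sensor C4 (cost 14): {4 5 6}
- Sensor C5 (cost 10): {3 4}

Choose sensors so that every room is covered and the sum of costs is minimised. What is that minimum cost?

C1, C2, C3 together cover every room (C1 ∪ C2 ∪ C3 = {1, 2, 3, 4, 5, 6, 7}); total cost 13 + 2 + 14 = 29.
No covering selection has total cost below 29.

29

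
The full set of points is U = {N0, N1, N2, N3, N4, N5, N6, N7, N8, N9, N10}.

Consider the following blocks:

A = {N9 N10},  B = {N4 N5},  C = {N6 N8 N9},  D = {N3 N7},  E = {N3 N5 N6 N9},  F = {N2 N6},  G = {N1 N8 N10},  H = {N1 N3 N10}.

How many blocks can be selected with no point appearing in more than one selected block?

4

B, D, F, G are pairwise disjoint (B={N4,N5}; D={N3,N7}; F={N2,N6}; G={N1,N8,N10}).
Every remaining block overlaps one of these, and no 5 of the listed blocks are pairwise disjoint, so 4 is the maximum.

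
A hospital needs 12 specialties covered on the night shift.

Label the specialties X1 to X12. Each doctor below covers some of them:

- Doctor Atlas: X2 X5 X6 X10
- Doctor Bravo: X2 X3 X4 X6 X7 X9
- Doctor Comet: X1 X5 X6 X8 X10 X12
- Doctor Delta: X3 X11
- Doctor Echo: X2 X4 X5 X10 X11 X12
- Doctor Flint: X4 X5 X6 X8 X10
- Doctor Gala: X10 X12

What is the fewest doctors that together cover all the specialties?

Bravo and Comet and Delta together: Bravo ∪ Comet ∪ Delta = {X1, X2, X3, X4, X5, X6, X7, X8, X9, X10, X11, X12} — every specialty is covered.
Only Comet contains X1, so Comet is forced; the remaining 6 specialties need at least 2 more doctors (each remaining doctor adds at most 5) — so at least 3 doctors are needed, and 3 is optimal.

3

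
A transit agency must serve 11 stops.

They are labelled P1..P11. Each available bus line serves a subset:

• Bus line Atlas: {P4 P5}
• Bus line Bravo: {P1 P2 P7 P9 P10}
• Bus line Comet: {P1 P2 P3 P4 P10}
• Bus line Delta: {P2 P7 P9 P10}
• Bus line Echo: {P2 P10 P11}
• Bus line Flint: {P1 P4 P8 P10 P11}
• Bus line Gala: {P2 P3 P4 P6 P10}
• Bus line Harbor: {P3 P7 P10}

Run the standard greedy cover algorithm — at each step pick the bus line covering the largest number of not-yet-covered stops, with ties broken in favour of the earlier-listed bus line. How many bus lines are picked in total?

Greedy: pick Bravo (covers 5 new) → pick Flint (covers 3 new) → pick Gala (covers 2 new) → pick Atlas (covers 1 new). Total picks: 4.

4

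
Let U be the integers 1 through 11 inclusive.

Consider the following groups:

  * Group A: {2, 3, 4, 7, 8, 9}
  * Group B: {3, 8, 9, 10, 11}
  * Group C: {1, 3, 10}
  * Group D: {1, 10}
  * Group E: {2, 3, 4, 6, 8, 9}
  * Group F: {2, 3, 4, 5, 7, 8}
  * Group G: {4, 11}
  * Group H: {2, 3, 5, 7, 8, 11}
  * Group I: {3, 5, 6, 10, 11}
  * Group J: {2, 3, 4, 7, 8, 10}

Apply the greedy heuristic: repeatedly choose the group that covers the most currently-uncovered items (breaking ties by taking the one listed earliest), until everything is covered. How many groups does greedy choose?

3

Greedy: pick A (covers 6 new) → pick I (covers 4 new) → pick C (covers 1 new). Total picks: 3.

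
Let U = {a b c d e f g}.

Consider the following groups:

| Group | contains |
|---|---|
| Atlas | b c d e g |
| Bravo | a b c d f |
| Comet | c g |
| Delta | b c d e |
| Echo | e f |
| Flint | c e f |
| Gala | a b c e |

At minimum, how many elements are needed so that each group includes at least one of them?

2

Take H = {c, e}. Each listed group contains at least one of these, so H is a hitting set of size 2.
The groups Comet, Echo are pairwise disjoint, so any hitting set needs a separate element for each — at least 2. Hence 2 is optimal.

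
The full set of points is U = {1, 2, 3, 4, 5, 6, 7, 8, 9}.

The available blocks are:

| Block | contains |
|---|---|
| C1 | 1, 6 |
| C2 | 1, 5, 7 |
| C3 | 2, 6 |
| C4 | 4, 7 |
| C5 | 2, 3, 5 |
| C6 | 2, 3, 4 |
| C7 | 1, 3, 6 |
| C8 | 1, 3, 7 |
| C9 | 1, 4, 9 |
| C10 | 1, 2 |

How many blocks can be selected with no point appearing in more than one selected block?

C1, C4, C5 are pairwise disjoint (C1={1,6}; C4={4,7}; C5={2,3,5}).
Every remaining block overlaps one of these, and no 4 of the listed blocks are pairwise disjoint, so 3 is the maximum.

3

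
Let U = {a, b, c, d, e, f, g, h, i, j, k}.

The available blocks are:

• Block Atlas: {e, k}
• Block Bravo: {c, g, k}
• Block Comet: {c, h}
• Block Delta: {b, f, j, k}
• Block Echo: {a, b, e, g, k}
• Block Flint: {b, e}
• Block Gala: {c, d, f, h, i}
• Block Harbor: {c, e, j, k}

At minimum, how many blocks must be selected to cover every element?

Take {Delta, Echo, Gala}. Their union is {a, b, c, d, e, f, g, h, i, j, k}, which is all 11 elements.
Each block has at most 5 elements, and 2·5 = 10 < 11 — so at least 3 blocks are needed, and 3 is optimal.

3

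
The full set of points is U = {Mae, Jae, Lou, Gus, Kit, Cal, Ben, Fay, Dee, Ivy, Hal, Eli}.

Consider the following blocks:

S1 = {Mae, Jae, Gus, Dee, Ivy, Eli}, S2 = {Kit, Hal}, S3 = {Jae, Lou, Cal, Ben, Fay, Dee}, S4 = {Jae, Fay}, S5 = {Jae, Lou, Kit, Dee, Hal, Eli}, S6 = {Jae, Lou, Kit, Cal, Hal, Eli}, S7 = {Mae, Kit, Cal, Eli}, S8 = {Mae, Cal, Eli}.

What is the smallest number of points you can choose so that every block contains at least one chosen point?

3

The 3 points {Jae, Hal, Eli} hit every block.
The blocks S2, S4, S8 are pairwise disjoint, so any hitting set needs a separate point for each — at least 3. Hence 3 is optimal.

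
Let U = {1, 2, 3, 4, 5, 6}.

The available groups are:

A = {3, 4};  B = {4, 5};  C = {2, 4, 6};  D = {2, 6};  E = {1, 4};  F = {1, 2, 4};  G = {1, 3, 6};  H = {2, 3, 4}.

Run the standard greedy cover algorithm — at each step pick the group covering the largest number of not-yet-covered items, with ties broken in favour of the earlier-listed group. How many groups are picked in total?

3

Greedy: pick C (covers 3 new) → pick G (covers 2 new) → pick B (covers 1 new). Total picks: 3.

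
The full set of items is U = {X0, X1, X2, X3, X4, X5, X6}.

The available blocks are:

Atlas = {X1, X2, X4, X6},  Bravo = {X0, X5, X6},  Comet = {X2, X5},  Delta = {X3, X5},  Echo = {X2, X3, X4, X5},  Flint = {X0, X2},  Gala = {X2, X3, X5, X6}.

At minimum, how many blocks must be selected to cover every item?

3

Take {Atlas, Flint, Gala}. Their union is {X0, X1, X2, X3, X4, X5, X6}, which is all 7 items.
Only Atlas contains X1, so Atlas is forced; the remaining 3 items need at least 2 more blocks (each remaining block adds at most 2) — so at least 3 blocks are needed, and 3 is optimal.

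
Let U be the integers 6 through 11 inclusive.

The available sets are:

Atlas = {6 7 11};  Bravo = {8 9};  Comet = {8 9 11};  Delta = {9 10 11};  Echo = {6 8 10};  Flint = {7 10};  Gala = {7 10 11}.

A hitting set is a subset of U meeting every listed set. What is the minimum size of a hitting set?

Take H = {7, 9, 10}. Each listed set contains at least one of these, so H is a hitting set of size 3.
No choice of 2 elements meets every set, so 3 is the minimum.

3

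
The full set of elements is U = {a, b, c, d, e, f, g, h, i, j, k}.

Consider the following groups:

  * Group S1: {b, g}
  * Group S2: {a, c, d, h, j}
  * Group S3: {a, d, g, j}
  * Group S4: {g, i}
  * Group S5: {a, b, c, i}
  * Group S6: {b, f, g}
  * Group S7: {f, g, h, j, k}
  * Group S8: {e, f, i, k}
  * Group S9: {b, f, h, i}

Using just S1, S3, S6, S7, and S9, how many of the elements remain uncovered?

Union of S1, S3, S6, S7, S9 = {a, b, d, f, g, h, i, j, k}.
Not covered: c, e — 2 elements.

2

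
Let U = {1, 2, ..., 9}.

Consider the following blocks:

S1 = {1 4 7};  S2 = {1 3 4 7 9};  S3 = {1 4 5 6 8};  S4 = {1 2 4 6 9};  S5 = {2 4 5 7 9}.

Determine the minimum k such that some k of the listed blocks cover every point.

3

S2 and S3 and S5 together: S2 ∪ S3 ∪ S5 = {1, 2, 3, 4, 5, 6, 7, 8, 9} — every point is covered.
Only S2 contains 3, so S2 is forced; the remaining 4 points need at least 2 more blocks (each remaining block adds at most 3) — so at least 3 blocks are needed, and 3 is optimal.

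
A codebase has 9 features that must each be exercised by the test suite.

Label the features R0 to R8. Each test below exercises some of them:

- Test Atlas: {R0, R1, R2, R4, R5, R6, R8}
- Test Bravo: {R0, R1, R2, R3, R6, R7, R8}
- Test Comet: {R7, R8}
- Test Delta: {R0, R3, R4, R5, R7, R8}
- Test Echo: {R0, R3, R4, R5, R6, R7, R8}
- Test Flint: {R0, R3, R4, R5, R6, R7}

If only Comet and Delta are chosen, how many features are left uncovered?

Union of Comet, Delta = {R0, R3, R4, R5, R7, R8}.
Not covered: R1, R2, R6 — 3 features.

3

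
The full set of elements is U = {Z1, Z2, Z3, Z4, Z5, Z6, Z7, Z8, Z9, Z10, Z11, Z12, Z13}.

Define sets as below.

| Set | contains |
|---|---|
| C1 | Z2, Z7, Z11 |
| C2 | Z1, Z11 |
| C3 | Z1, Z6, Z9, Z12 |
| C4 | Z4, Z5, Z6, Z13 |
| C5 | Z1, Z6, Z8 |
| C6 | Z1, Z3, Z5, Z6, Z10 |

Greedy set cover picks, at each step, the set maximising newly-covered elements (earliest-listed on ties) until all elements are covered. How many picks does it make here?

Greedy: pick C6 (covers 5 new) → pick C1 (covers 3 new) → pick C3 (covers 2 new) → pick C4 (covers 2 new) → pick C5 (covers 1 new). Total picks: 5.

5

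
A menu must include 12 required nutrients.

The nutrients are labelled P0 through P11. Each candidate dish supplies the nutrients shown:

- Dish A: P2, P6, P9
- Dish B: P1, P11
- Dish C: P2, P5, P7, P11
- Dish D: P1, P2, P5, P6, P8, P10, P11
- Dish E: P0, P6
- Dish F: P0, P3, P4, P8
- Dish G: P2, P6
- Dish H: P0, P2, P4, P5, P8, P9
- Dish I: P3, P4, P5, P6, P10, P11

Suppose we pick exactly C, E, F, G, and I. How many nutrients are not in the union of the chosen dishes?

Union of C, E, F, G, I = {P0, P2, P3, P4, P5, P6, P7, P8, P10, P11}.
Not covered: P1, P9 — 2 nutrients.

2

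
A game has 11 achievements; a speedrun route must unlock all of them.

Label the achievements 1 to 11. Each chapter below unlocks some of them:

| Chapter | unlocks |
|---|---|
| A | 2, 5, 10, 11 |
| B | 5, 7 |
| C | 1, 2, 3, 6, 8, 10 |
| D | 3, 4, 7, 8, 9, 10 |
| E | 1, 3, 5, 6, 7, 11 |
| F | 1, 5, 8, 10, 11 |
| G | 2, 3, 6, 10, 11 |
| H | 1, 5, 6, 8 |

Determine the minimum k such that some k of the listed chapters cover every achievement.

Take {D, E, G}. Their union is {1, 2, 3, 4, 5, 6, 7, 8, 9, 10, 11}, which is all 11 achievements.
Only D contains 4, so D is forced; the remaining 5 achievements need at least 2 more chapters (each remaining chapter adds at most 4) — so at least 3 chapters are needed, and 3 is optimal.

3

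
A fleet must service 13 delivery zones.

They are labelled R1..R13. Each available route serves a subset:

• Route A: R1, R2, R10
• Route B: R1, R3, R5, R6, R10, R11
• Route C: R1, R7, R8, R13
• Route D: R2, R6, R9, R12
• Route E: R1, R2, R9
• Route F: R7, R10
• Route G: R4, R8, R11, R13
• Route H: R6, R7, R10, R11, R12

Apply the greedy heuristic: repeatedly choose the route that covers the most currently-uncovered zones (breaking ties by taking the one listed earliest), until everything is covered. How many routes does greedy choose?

Greedy: pick B (covers 6 new) → pick C (covers 3 new) → pick D (covers 3 new) → pick G (covers 1 new). Total picks: 4.

4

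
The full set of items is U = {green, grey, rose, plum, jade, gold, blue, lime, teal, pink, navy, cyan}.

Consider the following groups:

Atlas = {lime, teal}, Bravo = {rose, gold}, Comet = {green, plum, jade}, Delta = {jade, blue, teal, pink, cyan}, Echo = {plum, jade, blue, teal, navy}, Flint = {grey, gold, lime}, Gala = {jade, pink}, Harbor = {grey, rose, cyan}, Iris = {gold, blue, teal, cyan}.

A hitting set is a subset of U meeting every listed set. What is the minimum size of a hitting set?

H = {rose, jade, gold, teal} meets every group (each contains at least one member of H), and |H| = 4.
No choice of 3 items meets every group, so 4 is the minimum.

4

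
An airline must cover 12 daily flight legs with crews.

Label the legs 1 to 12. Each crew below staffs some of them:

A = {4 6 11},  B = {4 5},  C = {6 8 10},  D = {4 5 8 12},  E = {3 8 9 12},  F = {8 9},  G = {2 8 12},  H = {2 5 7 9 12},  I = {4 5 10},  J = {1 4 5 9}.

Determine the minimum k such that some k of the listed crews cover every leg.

5

Take {A, E, H, I, J}. Their union is {1, 2, 3, 4, 5, 6, 7, 8, 9, 10, 11, 12}, which is all 12 legs.
No 4 of the 10 crews cover everything (all 210 combinations miss at least one leg), so 5 is optimal.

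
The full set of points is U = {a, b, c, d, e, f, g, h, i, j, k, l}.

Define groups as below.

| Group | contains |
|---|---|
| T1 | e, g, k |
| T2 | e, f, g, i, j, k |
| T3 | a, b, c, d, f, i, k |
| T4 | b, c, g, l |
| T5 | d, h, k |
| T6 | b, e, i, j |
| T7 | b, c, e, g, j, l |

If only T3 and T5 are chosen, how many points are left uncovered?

4

Union of T3, T5 = {a, b, c, d, f, h, i, k}.
Not covered: e, g, j, l — 4 points.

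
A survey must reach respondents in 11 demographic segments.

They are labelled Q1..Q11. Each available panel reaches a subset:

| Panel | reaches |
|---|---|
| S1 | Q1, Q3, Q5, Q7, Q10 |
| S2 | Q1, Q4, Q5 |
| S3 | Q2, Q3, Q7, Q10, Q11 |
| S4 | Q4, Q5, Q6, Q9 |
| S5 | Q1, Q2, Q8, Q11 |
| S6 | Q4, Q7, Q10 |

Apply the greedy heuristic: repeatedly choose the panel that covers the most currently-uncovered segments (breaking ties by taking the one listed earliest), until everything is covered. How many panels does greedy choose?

Greedy: pick S1 (covers 5 new) → pick S4 (covers 3 new) → pick S5 (covers 3 new). Total picks: 3.

3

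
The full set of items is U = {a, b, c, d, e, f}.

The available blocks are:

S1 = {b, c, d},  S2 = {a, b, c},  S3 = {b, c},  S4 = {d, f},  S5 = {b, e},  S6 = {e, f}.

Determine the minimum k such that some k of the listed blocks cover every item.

3

Take {S1, S2, S6}. Their union is {a, b, c, d, e, f}, which is all 6 items.
Only S2 contains a, so S2 is forced; the remaining 3 items need at least 2 more blocks (each remaining block adds at most 2) — so at least 3 blocks are needed, and 3 is optimal.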